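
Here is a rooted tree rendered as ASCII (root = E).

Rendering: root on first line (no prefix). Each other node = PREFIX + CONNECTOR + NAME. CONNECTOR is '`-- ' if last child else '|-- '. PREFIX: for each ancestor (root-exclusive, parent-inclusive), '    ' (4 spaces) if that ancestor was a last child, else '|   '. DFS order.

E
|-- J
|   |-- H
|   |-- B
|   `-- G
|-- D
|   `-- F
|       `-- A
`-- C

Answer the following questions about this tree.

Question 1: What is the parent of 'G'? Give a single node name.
Scan adjacency: G appears as child of J

Answer: J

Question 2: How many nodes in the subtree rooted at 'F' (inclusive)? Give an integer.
Subtree rooted at F contains: A, F
Count = 2

Answer: 2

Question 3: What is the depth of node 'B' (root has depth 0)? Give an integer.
Path from root to B: E -> J -> B
Depth = number of edges = 2

Answer: 2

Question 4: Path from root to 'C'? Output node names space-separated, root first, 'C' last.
Walk down from root: E -> C

Answer: E C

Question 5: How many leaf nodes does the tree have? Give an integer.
Leaves (nodes with no children): A, B, C, G, H

Answer: 5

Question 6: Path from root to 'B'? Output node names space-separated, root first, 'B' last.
Walk down from root: E -> J -> B

Answer: E J B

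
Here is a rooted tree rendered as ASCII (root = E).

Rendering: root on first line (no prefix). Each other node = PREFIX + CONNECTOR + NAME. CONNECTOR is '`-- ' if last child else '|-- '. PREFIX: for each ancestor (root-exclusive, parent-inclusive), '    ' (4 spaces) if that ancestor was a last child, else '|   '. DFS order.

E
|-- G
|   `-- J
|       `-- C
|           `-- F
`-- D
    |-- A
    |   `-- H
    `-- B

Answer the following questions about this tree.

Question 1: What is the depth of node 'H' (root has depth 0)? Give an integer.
Path from root to H: E -> D -> A -> H
Depth = number of edges = 3

Answer: 3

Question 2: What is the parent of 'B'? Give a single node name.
Scan adjacency: B appears as child of D

Answer: D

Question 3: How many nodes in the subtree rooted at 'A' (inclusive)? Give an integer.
Subtree rooted at A contains: A, H
Count = 2

Answer: 2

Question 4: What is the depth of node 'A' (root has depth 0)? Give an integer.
Path from root to A: E -> D -> A
Depth = number of edges = 2

Answer: 2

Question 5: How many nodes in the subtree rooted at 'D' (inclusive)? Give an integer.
Answer: 4

Derivation:
Subtree rooted at D contains: A, B, D, H
Count = 4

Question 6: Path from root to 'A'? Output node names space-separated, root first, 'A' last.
Walk down from root: E -> D -> A

Answer: E D A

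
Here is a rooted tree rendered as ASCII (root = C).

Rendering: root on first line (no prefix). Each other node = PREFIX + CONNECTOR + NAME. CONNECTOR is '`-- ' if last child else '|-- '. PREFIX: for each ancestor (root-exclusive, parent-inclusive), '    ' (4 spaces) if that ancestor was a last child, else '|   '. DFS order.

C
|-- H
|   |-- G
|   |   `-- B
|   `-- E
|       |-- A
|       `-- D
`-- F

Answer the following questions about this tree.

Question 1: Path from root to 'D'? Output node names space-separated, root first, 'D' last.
Answer: C H E D

Derivation:
Walk down from root: C -> H -> E -> D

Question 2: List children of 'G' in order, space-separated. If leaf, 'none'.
Answer: B

Derivation:
Node G's children (from adjacency): B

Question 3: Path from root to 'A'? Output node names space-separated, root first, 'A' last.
Walk down from root: C -> H -> E -> A

Answer: C H E A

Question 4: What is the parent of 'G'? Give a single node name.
Scan adjacency: G appears as child of H

Answer: H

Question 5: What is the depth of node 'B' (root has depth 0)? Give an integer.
Answer: 3

Derivation:
Path from root to B: C -> H -> G -> B
Depth = number of edges = 3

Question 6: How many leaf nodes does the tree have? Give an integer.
Answer: 4

Derivation:
Leaves (nodes with no children): A, B, D, F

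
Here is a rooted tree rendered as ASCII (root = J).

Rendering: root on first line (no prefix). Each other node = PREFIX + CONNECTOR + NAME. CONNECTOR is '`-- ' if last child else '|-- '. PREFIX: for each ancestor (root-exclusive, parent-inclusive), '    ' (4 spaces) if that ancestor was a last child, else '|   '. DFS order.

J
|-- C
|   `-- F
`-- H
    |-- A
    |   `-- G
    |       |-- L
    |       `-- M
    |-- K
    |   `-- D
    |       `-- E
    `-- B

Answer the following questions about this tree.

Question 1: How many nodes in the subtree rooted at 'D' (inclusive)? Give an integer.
Subtree rooted at D contains: D, E
Count = 2

Answer: 2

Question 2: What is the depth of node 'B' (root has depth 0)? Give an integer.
Path from root to B: J -> H -> B
Depth = number of edges = 2

Answer: 2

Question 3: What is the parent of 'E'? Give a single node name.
Answer: D

Derivation:
Scan adjacency: E appears as child of D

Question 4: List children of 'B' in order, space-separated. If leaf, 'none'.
Node B's children (from adjacency): (leaf)

Answer: none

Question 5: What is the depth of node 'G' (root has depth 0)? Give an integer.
Path from root to G: J -> H -> A -> G
Depth = number of edges = 3

Answer: 3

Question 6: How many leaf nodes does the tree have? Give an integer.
Leaves (nodes with no children): B, E, F, L, M

Answer: 5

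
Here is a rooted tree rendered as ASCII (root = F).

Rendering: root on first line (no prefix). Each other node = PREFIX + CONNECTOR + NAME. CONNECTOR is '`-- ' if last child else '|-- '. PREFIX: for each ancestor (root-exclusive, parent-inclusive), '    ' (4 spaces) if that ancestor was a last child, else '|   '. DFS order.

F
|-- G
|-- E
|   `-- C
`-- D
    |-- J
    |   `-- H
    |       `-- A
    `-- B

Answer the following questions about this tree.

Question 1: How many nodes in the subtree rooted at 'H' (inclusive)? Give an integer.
Answer: 2

Derivation:
Subtree rooted at H contains: A, H
Count = 2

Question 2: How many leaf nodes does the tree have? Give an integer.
Answer: 4

Derivation:
Leaves (nodes with no children): A, B, C, G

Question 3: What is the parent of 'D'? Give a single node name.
Answer: F

Derivation:
Scan adjacency: D appears as child of F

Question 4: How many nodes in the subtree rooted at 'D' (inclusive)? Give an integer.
Answer: 5

Derivation:
Subtree rooted at D contains: A, B, D, H, J
Count = 5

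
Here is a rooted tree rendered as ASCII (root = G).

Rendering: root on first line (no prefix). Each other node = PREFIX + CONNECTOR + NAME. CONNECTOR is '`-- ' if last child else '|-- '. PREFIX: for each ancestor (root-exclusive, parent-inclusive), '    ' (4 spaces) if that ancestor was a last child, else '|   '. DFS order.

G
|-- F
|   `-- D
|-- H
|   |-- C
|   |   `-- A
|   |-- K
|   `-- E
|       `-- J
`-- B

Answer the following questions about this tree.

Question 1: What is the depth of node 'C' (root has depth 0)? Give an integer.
Answer: 2

Derivation:
Path from root to C: G -> H -> C
Depth = number of edges = 2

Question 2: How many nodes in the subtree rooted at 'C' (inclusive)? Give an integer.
Answer: 2

Derivation:
Subtree rooted at C contains: A, C
Count = 2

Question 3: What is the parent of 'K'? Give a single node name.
Scan adjacency: K appears as child of H

Answer: H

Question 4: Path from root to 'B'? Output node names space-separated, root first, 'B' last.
Walk down from root: G -> B

Answer: G B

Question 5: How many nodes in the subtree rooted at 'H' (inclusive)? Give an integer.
Answer: 6

Derivation:
Subtree rooted at H contains: A, C, E, H, J, K
Count = 6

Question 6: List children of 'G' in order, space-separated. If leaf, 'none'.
Answer: F H B

Derivation:
Node G's children (from adjacency): F, H, B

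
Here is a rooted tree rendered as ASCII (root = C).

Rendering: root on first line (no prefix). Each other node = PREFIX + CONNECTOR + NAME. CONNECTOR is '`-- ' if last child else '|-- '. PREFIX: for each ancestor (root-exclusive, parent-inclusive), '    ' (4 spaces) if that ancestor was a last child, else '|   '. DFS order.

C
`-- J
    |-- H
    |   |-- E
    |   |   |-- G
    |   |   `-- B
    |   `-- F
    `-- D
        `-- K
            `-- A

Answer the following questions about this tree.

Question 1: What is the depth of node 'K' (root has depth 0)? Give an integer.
Path from root to K: C -> J -> D -> K
Depth = number of edges = 3

Answer: 3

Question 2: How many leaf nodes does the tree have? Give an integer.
Leaves (nodes with no children): A, B, F, G

Answer: 4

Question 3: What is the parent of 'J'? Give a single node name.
Answer: C

Derivation:
Scan adjacency: J appears as child of C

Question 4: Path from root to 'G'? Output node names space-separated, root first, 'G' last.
Walk down from root: C -> J -> H -> E -> G

Answer: C J H E G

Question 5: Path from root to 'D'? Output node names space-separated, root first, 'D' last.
Answer: C J D

Derivation:
Walk down from root: C -> J -> D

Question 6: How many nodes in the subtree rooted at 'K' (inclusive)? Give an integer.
Answer: 2

Derivation:
Subtree rooted at K contains: A, K
Count = 2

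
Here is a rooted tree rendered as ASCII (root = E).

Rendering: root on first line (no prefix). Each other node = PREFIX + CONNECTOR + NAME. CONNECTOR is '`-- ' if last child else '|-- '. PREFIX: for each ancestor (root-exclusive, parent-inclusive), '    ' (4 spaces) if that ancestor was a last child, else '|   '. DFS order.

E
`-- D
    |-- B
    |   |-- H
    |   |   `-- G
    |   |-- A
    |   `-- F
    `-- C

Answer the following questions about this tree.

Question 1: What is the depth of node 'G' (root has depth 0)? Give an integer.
Answer: 4

Derivation:
Path from root to G: E -> D -> B -> H -> G
Depth = number of edges = 4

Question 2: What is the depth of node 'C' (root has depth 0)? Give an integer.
Answer: 2

Derivation:
Path from root to C: E -> D -> C
Depth = number of edges = 2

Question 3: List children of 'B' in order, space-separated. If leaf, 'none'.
Answer: H A F

Derivation:
Node B's children (from adjacency): H, A, F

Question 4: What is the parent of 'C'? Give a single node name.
Scan adjacency: C appears as child of D

Answer: D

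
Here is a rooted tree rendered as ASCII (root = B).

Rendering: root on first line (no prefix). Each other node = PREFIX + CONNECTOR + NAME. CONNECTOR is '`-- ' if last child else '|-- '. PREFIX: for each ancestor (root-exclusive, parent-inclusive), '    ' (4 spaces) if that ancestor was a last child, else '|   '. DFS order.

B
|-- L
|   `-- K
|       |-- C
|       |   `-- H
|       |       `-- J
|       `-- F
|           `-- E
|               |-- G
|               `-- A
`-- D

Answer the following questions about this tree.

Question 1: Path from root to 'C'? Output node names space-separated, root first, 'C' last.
Walk down from root: B -> L -> K -> C

Answer: B L K C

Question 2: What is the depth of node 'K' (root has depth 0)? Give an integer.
Path from root to K: B -> L -> K
Depth = number of edges = 2

Answer: 2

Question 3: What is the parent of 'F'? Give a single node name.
Answer: K

Derivation:
Scan adjacency: F appears as child of K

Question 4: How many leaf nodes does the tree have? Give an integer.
Leaves (nodes with no children): A, D, G, J

Answer: 4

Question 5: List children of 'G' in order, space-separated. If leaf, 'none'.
Answer: none

Derivation:
Node G's children (from adjacency): (leaf)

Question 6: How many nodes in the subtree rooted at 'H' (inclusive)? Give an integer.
Subtree rooted at H contains: H, J
Count = 2

Answer: 2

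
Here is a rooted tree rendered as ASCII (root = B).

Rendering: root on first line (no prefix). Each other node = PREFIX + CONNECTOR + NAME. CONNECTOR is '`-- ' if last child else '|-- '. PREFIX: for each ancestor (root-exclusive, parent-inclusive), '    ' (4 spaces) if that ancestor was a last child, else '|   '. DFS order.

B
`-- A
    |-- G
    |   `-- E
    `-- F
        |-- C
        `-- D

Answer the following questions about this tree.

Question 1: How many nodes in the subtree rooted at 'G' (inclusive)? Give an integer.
Answer: 2

Derivation:
Subtree rooted at G contains: E, G
Count = 2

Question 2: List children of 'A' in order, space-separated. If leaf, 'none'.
Answer: G F

Derivation:
Node A's children (from adjacency): G, F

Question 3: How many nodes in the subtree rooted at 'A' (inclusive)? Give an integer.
Subtree rooted at A contains: A, C, D, E, F, G
Count = 6

Answer: 6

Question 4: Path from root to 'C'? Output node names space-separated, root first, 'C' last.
Answer: B A F C

Derivation:
Walk down from root: B -> A -> F -> C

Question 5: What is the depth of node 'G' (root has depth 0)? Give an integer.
Path from root to G: B -> A -> G
Depth = number of edges = 2

Answer: 2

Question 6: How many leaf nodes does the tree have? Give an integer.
Leaves (nodes with no children): C, D, E

Answer: 3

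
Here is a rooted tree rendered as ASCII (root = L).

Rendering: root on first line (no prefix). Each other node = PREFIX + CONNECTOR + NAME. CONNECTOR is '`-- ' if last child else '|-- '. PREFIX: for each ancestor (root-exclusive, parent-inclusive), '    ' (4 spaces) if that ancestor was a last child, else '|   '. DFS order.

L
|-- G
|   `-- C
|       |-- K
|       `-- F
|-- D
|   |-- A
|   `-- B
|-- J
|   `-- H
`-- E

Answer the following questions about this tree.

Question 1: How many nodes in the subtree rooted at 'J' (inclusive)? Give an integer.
Answer: 2

Derivation:
Subtree rooted at J contains: H, J
Count = 2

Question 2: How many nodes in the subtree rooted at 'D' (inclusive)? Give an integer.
Answer: 3

Derivation:
Subtree rooted at D contains: A, B, D
Count = 3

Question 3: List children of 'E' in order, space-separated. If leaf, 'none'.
Node E's children (from adjacency): (leaf)

Answer: none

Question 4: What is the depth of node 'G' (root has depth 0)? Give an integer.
Answer: 1

Derivation:
Path from root to G: L -> G
Depth = number of edges = 1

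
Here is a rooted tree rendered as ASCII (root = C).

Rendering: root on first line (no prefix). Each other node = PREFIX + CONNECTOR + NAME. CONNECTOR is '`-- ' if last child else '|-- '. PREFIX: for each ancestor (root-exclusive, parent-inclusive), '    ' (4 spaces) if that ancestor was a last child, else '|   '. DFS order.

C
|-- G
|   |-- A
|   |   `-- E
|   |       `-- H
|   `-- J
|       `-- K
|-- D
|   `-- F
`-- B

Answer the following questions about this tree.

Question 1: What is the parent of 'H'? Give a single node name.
Scan adjacency: H appears as child of E

Answer: E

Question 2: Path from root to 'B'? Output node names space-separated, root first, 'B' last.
Walk down from root: C -> B

Answer: C B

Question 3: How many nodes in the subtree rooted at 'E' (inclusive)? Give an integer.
Subtree rooted at E contains: E, H
Count = 2

Answer: 2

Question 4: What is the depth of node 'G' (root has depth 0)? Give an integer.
Answer: 1

Derivation:
Path from root to G: C -> G
Depth = number of edges = 1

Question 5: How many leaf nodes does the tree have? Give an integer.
Leaves (nodes with no children): B, F, H, K

Answer: 4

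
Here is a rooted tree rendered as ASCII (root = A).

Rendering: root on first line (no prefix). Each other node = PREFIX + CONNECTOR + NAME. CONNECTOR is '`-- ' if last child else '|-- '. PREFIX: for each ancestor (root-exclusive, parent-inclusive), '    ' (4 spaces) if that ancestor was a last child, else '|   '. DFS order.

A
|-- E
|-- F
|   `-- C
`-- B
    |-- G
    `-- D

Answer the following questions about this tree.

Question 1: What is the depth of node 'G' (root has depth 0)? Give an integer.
Path from root to G: A -> B -> G
Depth = number of edges = 2

Answer: 2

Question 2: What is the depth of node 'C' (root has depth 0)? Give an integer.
Path from root to C: A -> F -> C
Depth = number of edges = 2

Answer: 2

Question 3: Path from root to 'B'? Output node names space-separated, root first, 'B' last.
Answer: A B

Derivation:
Walk down from root: A -> B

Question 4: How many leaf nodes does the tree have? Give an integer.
Answer: 4

Derivation:
Leaves (nodes with no children): C, D, E, G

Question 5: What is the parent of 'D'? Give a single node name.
Scan adjacency: D appears as child of B

Answer: B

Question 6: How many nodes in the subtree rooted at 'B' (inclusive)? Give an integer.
Subtree rooted at B contains: B, D, G
Count = 3

Answer: 3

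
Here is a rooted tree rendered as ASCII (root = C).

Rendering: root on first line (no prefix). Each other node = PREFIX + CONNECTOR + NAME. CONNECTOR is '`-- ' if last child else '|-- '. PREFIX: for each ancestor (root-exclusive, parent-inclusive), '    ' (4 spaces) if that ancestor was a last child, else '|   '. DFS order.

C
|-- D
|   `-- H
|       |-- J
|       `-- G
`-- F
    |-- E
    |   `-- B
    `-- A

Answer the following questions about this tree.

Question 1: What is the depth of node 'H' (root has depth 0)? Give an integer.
Path from root to H: C -> D -> H
Depth = number of edges = 2

Answer: 2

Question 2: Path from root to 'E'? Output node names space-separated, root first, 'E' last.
Walk down from root: C -> F -> E

Answer: C F E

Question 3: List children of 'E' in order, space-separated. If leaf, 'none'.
Node E's children (from adjacency): B

Answer: B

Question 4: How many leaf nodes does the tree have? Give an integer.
Answer: 4

Derivation:
Leaves (nodes with no children): A, B, G, J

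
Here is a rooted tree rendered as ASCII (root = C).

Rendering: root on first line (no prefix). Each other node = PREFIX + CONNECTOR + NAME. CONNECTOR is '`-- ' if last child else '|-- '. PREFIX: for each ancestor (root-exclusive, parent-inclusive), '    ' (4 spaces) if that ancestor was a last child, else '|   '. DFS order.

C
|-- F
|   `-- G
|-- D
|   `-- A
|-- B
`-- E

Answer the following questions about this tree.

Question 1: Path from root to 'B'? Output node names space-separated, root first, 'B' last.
Answer: C B

Derivation:
Walk down from root: C -> B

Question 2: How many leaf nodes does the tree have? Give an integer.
Answer: 4

Derivation:
Leaves (nodes with no children): A, B, E, G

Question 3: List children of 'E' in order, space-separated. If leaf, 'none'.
Node E's children (from adjacency): (leaf)

Answer: none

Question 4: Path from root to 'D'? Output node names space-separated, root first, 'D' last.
Walk down from root: C -> D

Answer: C D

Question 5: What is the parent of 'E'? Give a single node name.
Answer: C

Derivation:
Scan adjacency: E appears as child of C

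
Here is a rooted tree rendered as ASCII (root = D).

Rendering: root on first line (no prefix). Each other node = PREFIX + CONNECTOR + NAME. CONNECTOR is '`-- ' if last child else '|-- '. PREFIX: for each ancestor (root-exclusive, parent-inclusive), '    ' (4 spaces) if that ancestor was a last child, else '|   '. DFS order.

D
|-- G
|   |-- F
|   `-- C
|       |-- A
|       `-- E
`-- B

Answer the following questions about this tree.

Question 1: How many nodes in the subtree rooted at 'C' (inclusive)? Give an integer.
Subtree rooted at C contains: A, C, E
Count = 3

Answer: 3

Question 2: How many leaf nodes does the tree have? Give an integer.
Answer: 4

Derivation:
Leaves (nodes with no children): A, B, E, F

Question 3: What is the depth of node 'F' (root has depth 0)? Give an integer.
Answer: 2

Derivation:
Path from root to F: D -> G -> F
Depth = number of edges = 2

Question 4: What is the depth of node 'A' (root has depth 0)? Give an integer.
Answer: 3

Derivation:
Path from root to A: D -> G -> C -> A
Depth = number of edges = 3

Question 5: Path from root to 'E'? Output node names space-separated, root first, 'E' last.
Walk down from root: D -> G -> C -> E

Answer: D G C E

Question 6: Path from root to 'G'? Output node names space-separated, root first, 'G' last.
Answer: D G

Derivation:
Walk down from root: D -> G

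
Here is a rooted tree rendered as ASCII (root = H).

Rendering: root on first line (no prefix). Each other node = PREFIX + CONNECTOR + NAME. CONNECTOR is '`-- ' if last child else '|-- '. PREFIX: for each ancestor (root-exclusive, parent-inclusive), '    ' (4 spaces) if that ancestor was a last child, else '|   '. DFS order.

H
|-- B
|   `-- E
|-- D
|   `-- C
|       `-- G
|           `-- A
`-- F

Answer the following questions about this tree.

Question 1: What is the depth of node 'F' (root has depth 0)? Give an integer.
Answer: 1

Derivation:
Path from root to F: H -> F
Depth = number of edges = 1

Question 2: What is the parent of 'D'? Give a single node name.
Answer: H

Derivation:
Scan adjacency: D appears as child of H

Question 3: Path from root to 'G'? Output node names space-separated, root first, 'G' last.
Answer: H D C G

Derivation:
Walk down from root: H -> D -> C -> G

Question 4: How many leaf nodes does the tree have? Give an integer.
Leaves (nodes with no children): A, E, F

Answer: 3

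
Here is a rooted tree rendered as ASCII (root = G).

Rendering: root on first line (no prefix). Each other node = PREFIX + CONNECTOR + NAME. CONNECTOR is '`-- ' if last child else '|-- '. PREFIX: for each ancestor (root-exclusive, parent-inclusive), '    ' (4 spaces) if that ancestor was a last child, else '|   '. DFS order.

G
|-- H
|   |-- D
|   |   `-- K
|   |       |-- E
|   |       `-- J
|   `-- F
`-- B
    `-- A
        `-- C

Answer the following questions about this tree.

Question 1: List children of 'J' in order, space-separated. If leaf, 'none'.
Answer: none

Derivation:
Node J's children (from adjacency): (leaf)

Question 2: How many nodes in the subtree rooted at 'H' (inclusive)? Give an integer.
Answer: 6

Derivation:
Subtree rooted at H contains: D, E, F, H, J, K
Count = 6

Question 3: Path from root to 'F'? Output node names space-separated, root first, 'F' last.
Answer: G H F

Derivation:
Walk down from root: G -> H -> F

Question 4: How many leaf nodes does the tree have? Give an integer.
Answer: 4

Derivation:
Leaves (nodes with no children): C, E, F, J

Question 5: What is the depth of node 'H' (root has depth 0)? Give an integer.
Path from root to H: G -> H
Depth = number of edges = 1

Answer: 1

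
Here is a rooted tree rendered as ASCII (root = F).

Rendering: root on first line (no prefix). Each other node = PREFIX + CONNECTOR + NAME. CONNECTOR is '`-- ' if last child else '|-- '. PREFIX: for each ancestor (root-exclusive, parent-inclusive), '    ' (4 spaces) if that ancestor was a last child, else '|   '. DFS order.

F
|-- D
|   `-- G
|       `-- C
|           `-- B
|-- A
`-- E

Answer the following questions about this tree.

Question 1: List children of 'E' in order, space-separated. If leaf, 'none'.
Node E's children (from adjacency): (leaf)

Answer: none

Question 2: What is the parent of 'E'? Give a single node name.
Answer: F

Derivation:
Scan adjacency: E appears as child of F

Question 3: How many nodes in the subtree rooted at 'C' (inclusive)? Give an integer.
Subtree rooted at C contains: B, C
Count = 2

Answer: 2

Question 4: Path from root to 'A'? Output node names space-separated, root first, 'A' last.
Walk down from root: F -> A

Answer: F A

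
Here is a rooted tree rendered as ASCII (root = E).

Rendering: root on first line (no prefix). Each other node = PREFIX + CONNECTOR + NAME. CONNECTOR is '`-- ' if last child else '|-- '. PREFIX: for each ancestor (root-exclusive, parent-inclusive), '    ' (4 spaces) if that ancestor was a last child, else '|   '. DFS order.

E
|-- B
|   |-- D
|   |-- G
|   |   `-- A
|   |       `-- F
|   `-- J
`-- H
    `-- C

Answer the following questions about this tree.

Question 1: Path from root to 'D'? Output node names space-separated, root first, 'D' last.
Answer: E B D

Derivation:
Walk down from root: E -> B -> D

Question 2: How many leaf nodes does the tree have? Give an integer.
Leaves (nodes with no children): C, D, F, J

Answer: 4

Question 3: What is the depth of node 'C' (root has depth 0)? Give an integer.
Path from root to C: E -> H -> C
Depth = number of edges = 2

Answer: 2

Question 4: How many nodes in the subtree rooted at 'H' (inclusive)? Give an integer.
Answer: 2

Derivation:
Subtree rooted at H contains: C, H
Count = 2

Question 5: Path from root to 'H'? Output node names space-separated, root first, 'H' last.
Answer: E H

Derivation:
Walk down from root: E -> H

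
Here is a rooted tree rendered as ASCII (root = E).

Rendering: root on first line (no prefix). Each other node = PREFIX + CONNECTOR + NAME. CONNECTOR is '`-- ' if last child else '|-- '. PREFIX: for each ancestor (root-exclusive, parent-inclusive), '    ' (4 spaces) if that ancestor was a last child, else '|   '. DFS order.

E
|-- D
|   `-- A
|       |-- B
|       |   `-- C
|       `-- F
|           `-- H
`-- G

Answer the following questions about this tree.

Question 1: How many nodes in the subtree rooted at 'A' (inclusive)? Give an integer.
Answer: 5

Derivation:
Subtree rooted at A contains: A, B, C, F, H
Count = 5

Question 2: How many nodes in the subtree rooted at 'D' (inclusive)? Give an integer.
Subtree rooted at D contains: A, B, C, D, F, H
Count = 6

Answer: 6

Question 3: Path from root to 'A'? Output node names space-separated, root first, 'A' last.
Answer: E D A

Derivation:
Walk down from root: E -> D -> A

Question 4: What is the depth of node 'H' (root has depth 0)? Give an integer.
Answer: 4

Derivation:
Path from root to H: E -> D -> A -> F -> H
Depth = number of edges = 4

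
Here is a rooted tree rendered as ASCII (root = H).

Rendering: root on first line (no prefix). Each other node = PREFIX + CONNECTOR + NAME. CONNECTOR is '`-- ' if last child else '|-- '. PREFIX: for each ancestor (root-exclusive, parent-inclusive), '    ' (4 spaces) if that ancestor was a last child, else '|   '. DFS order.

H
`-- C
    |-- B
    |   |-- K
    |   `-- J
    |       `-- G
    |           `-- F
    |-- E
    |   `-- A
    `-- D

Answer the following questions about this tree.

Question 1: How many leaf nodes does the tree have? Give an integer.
Answer: 4

Derivation:
Leaves (nodes with no children): A, D, F, K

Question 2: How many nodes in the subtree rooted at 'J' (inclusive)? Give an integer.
Subtree rooted at J contains: F, G, J
Count = 3

Answer: 3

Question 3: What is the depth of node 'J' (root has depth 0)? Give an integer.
Answer: 3

Derivation:
Path from root to J: H -> C -> B -> J
Depth = number of edges = 3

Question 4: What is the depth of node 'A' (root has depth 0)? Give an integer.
Path from root to A: H -> C -> E -> A
Depth = number of edges = 3

Answer: 3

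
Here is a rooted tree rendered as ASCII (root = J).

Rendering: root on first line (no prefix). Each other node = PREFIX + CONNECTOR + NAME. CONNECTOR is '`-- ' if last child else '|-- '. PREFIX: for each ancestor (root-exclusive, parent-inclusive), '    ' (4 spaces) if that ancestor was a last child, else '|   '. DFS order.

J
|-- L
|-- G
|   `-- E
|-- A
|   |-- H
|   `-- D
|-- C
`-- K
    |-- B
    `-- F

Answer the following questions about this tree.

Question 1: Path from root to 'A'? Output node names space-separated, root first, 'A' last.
Answer: J A

Derivation:
Walk down from root: J -> A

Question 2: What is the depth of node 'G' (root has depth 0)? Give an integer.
Answer: 1

Derivation:
Path from root to G: J -> G
Depth = number of edges = 1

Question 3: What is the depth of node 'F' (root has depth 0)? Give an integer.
Answer: 2

Derivation:
Path from root to F: J -> K -> F
Depth = number of edges = 2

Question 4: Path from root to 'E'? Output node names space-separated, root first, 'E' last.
Answer: J G E

Derivation:
Walk down from root: J -> G -> E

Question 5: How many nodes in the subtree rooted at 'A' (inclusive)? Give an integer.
Answer: 3

Derivation:
Subtree rooted at A contains: A, D, H
Count = 3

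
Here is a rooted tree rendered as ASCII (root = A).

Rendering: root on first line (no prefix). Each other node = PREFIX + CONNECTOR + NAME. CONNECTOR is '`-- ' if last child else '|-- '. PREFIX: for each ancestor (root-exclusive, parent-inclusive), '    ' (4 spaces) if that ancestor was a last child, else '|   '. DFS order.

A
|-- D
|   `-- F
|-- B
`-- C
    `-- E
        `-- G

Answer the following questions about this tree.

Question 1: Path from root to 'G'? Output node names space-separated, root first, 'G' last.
Walk down from root: A -> C -> E -> G

Answer: A C E G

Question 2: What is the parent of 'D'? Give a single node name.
Scan adjacency: D appears as child of A

Answer: A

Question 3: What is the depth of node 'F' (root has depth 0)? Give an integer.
Answer: 2

Derivation:
Path from root to F: A -> D -> F
Depth = number of edges = 2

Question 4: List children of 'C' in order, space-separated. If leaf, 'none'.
Node C's children (from adjacency): E

Answer: E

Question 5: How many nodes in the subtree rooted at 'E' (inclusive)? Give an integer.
Answer: 2

Derivation:
Subtree rooted at E contains: E, G
Count = 2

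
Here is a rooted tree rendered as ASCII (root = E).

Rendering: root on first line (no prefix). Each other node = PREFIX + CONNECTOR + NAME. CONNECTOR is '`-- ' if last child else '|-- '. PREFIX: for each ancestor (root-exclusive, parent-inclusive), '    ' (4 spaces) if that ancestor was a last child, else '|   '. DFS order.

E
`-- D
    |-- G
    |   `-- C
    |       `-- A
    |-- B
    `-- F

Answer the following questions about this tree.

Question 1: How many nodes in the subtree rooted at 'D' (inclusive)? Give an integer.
Answer: 6

Derivation:
Subtree rooted at D contains: A, B, C, D, F, G
Count = 6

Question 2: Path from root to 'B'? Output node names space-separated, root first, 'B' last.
Walk down from root: E -> D -> B

Answer: E D B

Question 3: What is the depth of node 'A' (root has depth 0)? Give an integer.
Answer: 4

Derivation:
Path from root to A: E -> D -> G -> C -> A
Depth = number of edges = 4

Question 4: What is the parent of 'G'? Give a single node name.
Scan adjacency: G appears as child of D

Answer: D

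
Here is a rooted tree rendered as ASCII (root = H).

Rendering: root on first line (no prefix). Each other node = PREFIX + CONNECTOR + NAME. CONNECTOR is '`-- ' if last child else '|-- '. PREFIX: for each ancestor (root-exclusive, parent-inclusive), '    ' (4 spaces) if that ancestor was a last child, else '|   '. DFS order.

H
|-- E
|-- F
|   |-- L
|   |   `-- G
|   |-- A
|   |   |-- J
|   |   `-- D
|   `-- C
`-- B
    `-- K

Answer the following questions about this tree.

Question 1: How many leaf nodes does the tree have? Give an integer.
Leaves (nodes with no children): C, D, E, G, J, K

Answer: 6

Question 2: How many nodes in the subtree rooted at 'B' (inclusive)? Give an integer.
Subtree rooted at B contains: B, K
Count = 2

Answer: 2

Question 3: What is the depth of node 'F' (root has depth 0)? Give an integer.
Answer: 1

Derivation:
Path from root to F: H -> F
Depth = number of edges = 1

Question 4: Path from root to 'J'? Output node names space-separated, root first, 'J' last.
Walk down from root: H -> F -> A -> J

Answer: H F A J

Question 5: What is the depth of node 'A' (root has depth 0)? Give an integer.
Answer: 2

Derivation:
Path from root to A: H -> F -> A
Depth = number of edges = 2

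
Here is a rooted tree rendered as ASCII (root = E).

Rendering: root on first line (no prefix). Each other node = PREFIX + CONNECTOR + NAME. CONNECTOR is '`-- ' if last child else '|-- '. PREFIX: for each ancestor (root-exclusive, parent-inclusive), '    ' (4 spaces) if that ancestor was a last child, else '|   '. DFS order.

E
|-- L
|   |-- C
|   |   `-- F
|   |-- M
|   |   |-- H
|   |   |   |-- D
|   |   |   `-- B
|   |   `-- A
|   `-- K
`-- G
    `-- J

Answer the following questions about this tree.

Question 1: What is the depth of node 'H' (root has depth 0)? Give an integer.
Answer: 3

Derivation:
Path from root to H: E -> L -> M -> H
Depth = number of edges = 3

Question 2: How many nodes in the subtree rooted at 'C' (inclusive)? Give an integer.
Subtree rooted at C contains: C, F
Count = 2

Answer: 2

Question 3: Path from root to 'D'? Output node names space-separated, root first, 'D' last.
Answer: E L M H D

Derivation:
Walk down from root: E -> L -> M -> H -> D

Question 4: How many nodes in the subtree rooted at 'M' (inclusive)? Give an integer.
Answer: 5

Derivation:
Subtree rooted at M contains: A, B, D, H, M
Count = 5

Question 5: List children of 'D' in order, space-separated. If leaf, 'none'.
Node D's children (from adjacency): (leaf)

Answer: none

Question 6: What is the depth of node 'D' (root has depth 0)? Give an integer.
Path from root to D: E -> L -> M -> H -> D
Depth = number of edges = 4

Answer: 4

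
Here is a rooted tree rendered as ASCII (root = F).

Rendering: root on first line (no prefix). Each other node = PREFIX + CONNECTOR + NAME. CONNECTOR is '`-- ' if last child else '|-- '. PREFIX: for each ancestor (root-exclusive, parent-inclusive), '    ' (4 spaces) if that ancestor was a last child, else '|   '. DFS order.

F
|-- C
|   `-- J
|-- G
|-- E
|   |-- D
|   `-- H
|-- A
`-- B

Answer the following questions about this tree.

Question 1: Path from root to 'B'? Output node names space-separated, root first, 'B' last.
Walk down from root: F -> B

Answer: F B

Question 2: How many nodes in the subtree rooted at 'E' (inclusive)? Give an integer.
Answer: 3

Derivation:
Subtree rooted at E contains: D, E, H
Count = 3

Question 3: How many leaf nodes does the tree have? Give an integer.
Leaves (nodes with no children): A, B, D, G, H, J

Answer: 6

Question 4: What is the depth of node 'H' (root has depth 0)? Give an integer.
Answer: 2

Derivation:
Path from root to H: F -> E -> H
Depth = number of edges = 2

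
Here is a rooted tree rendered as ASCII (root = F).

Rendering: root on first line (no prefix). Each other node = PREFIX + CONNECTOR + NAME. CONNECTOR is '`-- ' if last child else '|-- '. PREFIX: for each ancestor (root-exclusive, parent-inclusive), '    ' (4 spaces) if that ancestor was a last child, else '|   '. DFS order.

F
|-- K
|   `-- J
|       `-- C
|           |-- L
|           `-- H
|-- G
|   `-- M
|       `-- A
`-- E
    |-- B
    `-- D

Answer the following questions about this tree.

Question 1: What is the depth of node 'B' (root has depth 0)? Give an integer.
Answer: 2

Derivation:
Path from root to B: F -> E -> B
Depth = number of edges = 2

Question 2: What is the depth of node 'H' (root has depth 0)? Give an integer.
Answer: 4

Derivation:
Path from root to H: F -> K -> J -> C -> H
Depth = number of edges = 4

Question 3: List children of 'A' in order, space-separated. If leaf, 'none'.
Node A's children (from adjacency): (leaf)

Answer: none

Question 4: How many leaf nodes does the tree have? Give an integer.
Leaves (nodes with no children): A, B, D, H, L

Answer: 5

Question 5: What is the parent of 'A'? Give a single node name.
Answer: M

Derivation:
Scan adjacency: A appears as child of M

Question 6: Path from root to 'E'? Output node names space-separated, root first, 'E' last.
Walk down from root: F -> E

Answer: F E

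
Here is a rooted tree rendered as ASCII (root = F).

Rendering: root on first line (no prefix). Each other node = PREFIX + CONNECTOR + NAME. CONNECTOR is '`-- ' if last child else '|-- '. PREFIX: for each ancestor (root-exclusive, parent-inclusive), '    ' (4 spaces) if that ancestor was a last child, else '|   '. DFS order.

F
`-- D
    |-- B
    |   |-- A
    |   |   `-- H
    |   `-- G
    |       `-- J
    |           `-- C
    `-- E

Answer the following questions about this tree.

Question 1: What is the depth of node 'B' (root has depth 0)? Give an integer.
Path from root to B: F -> D -> B
Depth = number of edges = 2

Answer: 2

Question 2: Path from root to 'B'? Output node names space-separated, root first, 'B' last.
Answer: F D B

Derivation:
Walk down from root: F -> D -> B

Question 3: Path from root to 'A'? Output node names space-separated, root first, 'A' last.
Answer: F D B A

Derivation:
Walk down from root: F -> D -> B -> A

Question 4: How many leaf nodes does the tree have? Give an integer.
Answer: 3

Derivation:
Leaves (nodes with no children): C, E, H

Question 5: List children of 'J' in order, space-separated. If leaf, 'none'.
Answer: C

Derivation:
Node J's children (from adjacency): C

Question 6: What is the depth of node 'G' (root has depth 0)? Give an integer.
Answer: 3

Derivation:
Path from root to G: F -> D -> B -> G
Depth = number of edges = 3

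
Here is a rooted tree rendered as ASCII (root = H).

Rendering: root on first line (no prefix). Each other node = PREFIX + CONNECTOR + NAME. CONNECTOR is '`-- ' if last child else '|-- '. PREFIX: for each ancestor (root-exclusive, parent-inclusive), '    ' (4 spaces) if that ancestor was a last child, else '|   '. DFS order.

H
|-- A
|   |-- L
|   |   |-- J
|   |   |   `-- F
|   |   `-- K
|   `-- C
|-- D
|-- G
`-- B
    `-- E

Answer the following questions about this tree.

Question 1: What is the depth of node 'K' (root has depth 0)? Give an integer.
Answer: 3

Derivation:
Path from root to K: H -> A -> L -> K
Depth = number of edges = 3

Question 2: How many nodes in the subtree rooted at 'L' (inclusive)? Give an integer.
Subtree rooted at L contains: F, J, K, L
Count = 4

Answer: 4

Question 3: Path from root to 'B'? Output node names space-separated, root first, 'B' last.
Answer: H B

Derivation:
Walk down from root: H -> B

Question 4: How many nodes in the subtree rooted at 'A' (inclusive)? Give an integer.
Subtree rooted at A contains: A, C, F, J, K, L
Count = 6

Answer: 6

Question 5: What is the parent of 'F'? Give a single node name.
Scan adjacency: F appears as child of J

Answer: J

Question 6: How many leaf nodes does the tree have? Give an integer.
Leaves (nodes with no children): C, D, E, F, G, K

Answer: 6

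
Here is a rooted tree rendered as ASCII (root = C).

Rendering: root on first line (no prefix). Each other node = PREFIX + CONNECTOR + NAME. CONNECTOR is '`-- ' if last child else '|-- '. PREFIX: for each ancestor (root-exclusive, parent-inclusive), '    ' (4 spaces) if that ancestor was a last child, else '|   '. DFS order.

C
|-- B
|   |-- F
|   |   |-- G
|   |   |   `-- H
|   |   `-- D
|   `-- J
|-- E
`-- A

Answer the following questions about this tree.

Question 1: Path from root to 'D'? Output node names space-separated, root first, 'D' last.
Answer: C B F D

Derivation:
Walk down from root: C -> B -> F -> D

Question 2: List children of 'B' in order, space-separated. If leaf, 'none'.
Node B's children (from adjacency): F, J

Answer: F J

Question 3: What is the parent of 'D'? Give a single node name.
Answer: F

Derivation:
Scan adjacency: D appears as child of F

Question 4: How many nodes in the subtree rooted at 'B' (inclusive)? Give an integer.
Subtree rooted at B contains: B, D, F, G, H, J
Count = 6

Answer: 6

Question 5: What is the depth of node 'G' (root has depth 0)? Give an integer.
Path from root to G: C -> B -> F -> G
Depth = number of edges = 3

Answer: 3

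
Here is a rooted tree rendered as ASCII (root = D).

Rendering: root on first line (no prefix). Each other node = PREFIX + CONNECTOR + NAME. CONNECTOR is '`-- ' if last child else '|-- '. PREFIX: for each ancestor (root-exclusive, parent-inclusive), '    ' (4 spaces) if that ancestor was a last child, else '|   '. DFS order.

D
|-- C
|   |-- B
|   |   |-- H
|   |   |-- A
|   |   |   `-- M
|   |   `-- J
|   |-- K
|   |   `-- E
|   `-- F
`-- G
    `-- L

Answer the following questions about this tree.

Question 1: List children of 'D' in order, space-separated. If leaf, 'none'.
Answer: C G

Derivation:
Node D's children (from adjacency): C, G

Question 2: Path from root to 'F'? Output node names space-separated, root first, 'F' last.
Walk down from root: D -> C -> F

Answer: D C F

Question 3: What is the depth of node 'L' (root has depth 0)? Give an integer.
Answer: 2

Derivation:
Path from root to L: D -> G -> L
Depth = number of edges = 2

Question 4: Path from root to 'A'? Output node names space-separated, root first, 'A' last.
Walk down from root: D -> C -> B -> A

Answer: D C B A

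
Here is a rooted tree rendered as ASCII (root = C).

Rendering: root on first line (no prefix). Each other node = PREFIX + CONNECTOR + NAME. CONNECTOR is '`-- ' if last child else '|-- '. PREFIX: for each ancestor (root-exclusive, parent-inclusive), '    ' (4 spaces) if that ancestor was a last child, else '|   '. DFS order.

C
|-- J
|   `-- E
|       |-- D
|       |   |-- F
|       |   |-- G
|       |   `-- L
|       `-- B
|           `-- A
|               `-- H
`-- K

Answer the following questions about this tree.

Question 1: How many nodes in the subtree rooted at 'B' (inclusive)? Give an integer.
Answer: 3

Derivation:
Subtree rooted at B contains: A, B, H
Count = 3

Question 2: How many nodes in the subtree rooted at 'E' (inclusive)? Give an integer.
Answer: 8

Derivation:
Subtree rooted at E contains: A, B, D, E, F, G, H, L
Count = 8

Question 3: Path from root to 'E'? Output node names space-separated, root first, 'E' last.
Answer: C J E

Derivation:
Walk down from root: C -> J -> E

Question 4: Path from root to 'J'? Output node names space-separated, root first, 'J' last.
Answer: C J

Derivation:
Walk down from root: C -> J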